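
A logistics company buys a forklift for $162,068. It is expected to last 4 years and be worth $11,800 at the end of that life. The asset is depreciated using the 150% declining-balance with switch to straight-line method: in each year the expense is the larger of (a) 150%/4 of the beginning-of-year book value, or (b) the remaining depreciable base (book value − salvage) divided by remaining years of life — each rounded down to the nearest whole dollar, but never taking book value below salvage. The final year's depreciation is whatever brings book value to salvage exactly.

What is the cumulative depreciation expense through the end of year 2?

$98,759

Depreciable base = $162,068 − $11,800 = $150,268.
Year 1: DB = ⌊$162,068 × 150%/4⌋ = $60,775; SL = ⌊$150,268/4⌋ = $37,567 → take DB $60,775. Book value $101,293.
Year 2: DB = ⌊$101,293 × 150%/4⌋ = $37,984; SL = ⌊$89,493/3⌋ = $29,831 → take DB $37,984. Book value $63,309.
Accumulated through year 2 = $162,068 − $63,309 = $98,759.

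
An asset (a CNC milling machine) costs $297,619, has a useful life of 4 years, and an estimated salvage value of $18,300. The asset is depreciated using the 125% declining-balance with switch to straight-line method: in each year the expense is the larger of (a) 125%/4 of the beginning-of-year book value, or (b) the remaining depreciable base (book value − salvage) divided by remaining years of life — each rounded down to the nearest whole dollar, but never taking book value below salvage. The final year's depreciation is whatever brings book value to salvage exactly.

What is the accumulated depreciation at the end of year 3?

$218,132

Depreciable base = $297,619 − $18,300 = $279,319.
Year 1: DB = ⌊$297,619 × 125%/4⌋ = $93,005; SL = ⌊$279,319/4⌋ = $69,829 → take DB $93,005. Book value $204,614.
Year 2: DB = ⌊$204,614 × 125%/4⌋ = $63,941; SL = ⌊$186,314/3⌋ = $62,104 → take DB $63,941. Book value $140,673.
Year 3: DB = ⌊$140,673 × 125%/4⌋ = $43,960; SL = ⌊$122,373/2⌋ = $61,186 → take SL $61,186. Book value $79,487.
Accumulated through year 3 = $297,619 − $79,487 = $218,132.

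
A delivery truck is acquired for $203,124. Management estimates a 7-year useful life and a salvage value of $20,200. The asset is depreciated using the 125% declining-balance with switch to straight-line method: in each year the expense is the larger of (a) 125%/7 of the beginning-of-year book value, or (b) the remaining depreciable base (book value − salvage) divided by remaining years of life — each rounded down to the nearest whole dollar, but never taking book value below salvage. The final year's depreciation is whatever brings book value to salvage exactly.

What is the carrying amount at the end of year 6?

$43,296

Depreciable base = $203,124 − $20,200 = $182,924.
Year 1: DB = ⌊$203,124 × 125%/7⌋ = $36,272; SL = ⌊$182,924/7⌋ = $26,132 → take DB $36,272. Book value $166,852.
Year 2: DB = ⌊$166,852 × 125%/7⌋ = $29,795; SL = ⌊$146,652/6⌋ = $24,442 → take DB $29,795. Book value $137,057.
Year 3: DB = ⌊$137,057 × 125%/7⌋ = $24,474; SL = ⌊$116,857/5⌋ = $23,371 → take DB $24,474. Book value $112,583.
Year 4: DB = ⌊$112,583 × 125%/7⌋ = $20,104; SL = ⌊$92,383/4⌋ = $23,095 → take SL $23,095. Book value $89,488.
Year 5: DB = ⌊$89,488 × 125%/7⌋ = $15,980; SL = ⌊$69,288/3⌋ = $23,096 → take SL $23,096. Book value $66,392.
Year 6: DB = ⌊$66,392 × 125%/7⌋ = $11,855; SL = ⌊$46,192/2⌋ = $23,096 → take SL $23,096. Book value $43,296.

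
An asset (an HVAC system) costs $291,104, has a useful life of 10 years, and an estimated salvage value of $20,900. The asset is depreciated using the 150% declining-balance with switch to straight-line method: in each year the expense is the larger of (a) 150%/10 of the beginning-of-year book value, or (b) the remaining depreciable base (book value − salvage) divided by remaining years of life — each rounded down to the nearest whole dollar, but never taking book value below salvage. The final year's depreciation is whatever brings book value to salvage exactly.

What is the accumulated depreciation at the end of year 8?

$226,897

Depreciable base = $291,104 − $20,900 = $270,204.
Year 1: DB = ⌊$291,104 × 150%/10⌋ = $43,665; SL = ⌊$270,204/10⌋ = $27,020 → take DB $43,665. Book value $247,439.
Year 2: DB = ⌊$247,439 × 150%/10⌋ = $37,115; SL = ⌊$226,539/9⌋ = $25,171 → take DB $37,115. Book value $210,324.
Year 3: DB = ⌊$210,324 × 150%/10⌋ = $31,548; SL = ⌊$189,424/8⌋ = $23,678 → take DB $31,548. Book value $178,776.
Year 4: DB = ⌊$178,776 × 150%/10⌋ = $26,816; SL = ⌊$157,876/7⌋ = $22,553 → take DB $26,816. Book value $151,960.
Year 5: DB = ⌊$151,960 × 150%/10⌋ = $22,794; SL = ⌊$131,060/6⌋ = $21,843 → take DB $22,794. Book value $129,166.
Year 6: DB = ⌊$129,166 × 150%/10⌋ = $19,374; SL = ⌊$108,266/5⌋ = $21,653 → take SL $21,653. Book value $107,513.
Year 7: DB = ⌊$107,513 × 150%/10⌋ = $16,126; SL = ⌊$86,613/4⌋ = $21,653 → take SL $21,653. Book value $85,860.
Year 8: DB = ⌊$85,860 × 150%/10⌋ = $12,879; SL = ⌊$64,960/3⌋ = $21,653 → take SL $21,653. Book value $64,207.
Accumulated through year 8 = $291,104 − $64,207 = $226,897.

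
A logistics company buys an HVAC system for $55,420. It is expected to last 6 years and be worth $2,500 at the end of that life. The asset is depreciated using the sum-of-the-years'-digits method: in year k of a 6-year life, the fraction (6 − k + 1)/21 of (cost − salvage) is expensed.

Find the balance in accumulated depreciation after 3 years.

$37,800

Depreciable base = $55,420 − $2,500 = $52,920.
Sum of the years' digits = 6+5+4+3+2+1 = 21.
Year 1: $52,920 × 6/21 = $15,120. Book value $40,300.
Year 2: $52,920 × 5/21 = $12,600. Book value $27,700.
Year 3: $52,920 × 4/21 = $10,080. Book value $17,620.
Accumulated through year 3 = $55,420 − $17,620 = $37,800.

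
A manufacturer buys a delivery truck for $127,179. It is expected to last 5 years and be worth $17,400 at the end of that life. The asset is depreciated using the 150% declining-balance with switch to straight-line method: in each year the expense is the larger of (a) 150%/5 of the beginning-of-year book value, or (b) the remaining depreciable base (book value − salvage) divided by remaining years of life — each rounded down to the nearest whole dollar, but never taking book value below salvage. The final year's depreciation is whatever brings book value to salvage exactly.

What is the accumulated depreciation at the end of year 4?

$96,667

Depreciable base = $127,179 − $17,400 = $109,779.
Year 1: DB = ⌊$127,179 × 150%/5⌋ = $38,153; SL = ⌊$109,779/5⌋ = $21,955 → take DB $38,153. Book value $89,026.
Year 2: DB = ⌊$89,026 × 150%/5⌋ = $26,707; SL = ⌊$71,626/4⌋ = $17,906 → take DB $26,707. Book value $62,319.
Year 3: DB = ⌊$62,319 × 150%/5⌋ = $18,695; SL = ⌊$44,919/3⌋ = $14,973 → take DB $18,695. Book value $43,624.
Year 4: DB = ⌊$43,624 × 150%/5⌋ = $13,087; SL = ⌊$26,224/2⌋ = $13,112 → take SL $13,112. Book value $30,512.
Accumulated through year 4 = $127,179 − $30,512 = $96,667.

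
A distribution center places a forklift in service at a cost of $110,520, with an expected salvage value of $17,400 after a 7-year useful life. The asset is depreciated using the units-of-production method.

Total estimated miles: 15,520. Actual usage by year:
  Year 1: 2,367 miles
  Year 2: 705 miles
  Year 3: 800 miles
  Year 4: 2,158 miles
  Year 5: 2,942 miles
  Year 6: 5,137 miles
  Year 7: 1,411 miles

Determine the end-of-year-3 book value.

Depreciable base = $110,520 − $17,400 = $93,120.
Rate = $93,120 / 15,520 miles = $6 per mile.
Year 1: 2,367 × $6 = $14,202. Book value $96,318.
Year 2: 705 × $6 = $4,230. Book value $92,088.
Year 3: 800 × $6 = $4,800. Book value $87,288.

$87,288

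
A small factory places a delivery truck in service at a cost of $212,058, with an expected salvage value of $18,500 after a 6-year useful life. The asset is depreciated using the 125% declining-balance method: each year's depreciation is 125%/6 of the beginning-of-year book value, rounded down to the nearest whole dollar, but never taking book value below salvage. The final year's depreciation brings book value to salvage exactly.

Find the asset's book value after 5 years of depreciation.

$65,944

Depreciable base = $212,058 − $18,500 = $193,558.
Year 1: ⌊$212,058 × 125%/6⌋ = $44,178. Book value $167,880.
Year 2: ⌊$167,880 × 125%/6⌋ = $34,975. Book value $132,905.
Year 3: ⌊$132,905 × 125%/6⌋ = $27,688. Book value $105,217.
Year 4: ⌊$105,217 × 125%/6⌋ = $21,920. Book value $83,297.
Year 5: ⌊$83,297 × 125%/6⌋ = $17,353. Book value $65,944.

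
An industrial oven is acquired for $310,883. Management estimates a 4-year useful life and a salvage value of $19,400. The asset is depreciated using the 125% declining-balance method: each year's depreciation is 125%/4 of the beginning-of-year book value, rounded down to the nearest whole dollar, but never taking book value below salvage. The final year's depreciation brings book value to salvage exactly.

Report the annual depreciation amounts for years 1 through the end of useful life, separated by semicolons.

$97,150; $66,791; $45,919; $81,623

Depreciable base = $310,883 − $19,400 = $291,483.
Year 1: ⌊$310,883 × 125%/4⌋ = $97,150. Book value $213,733.
Year 2: ⌊$213,733 × 125%/4⌋ = $66,791. Book value $146,942.
Year 3: ⌊$146,942 × 125%/4⌋ = $45,919. Book value $101,023.
Year 4 (final): $101,023 − $19,400 = $81,623. Book value $19,400.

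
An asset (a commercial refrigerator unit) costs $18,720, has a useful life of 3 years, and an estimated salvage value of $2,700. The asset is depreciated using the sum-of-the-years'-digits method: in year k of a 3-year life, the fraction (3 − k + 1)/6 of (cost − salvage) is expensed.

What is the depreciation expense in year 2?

Depreciable base = $18,720 − $2,700 = $16,020.
Sum of the years' digits = 3+2+1 = 6.
Year 1: $16,020 × 3/6 = $8,010. Book value $10,710.
Year 2: $16,020 × 2/6 = $5,340. Book value $5,370.

$5,340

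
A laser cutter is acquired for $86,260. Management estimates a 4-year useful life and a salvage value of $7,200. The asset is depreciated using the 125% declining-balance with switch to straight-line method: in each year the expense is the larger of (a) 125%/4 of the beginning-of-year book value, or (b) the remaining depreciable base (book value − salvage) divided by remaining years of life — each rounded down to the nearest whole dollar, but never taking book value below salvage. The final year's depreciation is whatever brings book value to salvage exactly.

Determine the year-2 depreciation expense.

$18,532

Depreciable base = $86,260 − $7,200 = $79,060.
Year 1: DB = ⌊$86,260 × 125%/4⌋ = $26,956; SL = ⌊$79,060/4⌋ = $19,765 → take DB $26,956. Book value $59,304.
Year 2: DB = ⌊$59,304 × 125%/4⌋ = $18,532; SL = ⌊$52,104/3⌋ = $17,368 → take DB $18,532. Book value $40,772.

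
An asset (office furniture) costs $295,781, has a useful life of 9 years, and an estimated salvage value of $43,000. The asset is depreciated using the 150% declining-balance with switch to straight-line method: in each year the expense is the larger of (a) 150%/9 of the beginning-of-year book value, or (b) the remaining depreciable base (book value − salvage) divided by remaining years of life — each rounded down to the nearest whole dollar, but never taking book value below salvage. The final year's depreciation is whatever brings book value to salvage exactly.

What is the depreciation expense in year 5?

Depreciable base = $295,781 − $43,000 = $252,781.
Year 1: DB = ⌊$295,781 × 150%/9⌋ = $49,296; SL = ⌊$252,781/9⌋ = $28,086 → take DB $49,296. Book value $246,485.
Year 2: DB = ⌊$246,485 × 150%/9⌋ = $41,080; SL = ⌊$203,485/8⌋ = $25,435 → take DB $41,080. Book value $205,405.
Year 3: DB = ⌊$205,405 × 150%/9⌋ = $34,234; SL = ⌊$162,405/7⌋ = $23,200 → take DB $34,234. Book value $171,171.
Year 4: DB = ⌊$171,171 × 150%/9⌋ = $28,528; SL = ⌊$128,171/6⌋ = $21,361 → take DB $28,528. Book value $142,643.
Year 5: DB = ⌊$142,643 × 150%/9⌋ = $23,773; SL = ⌊$99,643/5⌋ = $19,928 → take DB $23,773. Book value $118,870.

$23,773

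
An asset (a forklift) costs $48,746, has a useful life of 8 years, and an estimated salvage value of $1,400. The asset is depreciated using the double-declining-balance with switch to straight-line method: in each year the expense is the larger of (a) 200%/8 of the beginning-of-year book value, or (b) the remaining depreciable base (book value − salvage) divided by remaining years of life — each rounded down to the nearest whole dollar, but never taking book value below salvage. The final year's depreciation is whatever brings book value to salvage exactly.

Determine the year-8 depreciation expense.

Depreciable base = $48,746 − $1,400 = $47,346.
Year 1: DB = ⌊$48,746 × 200%/8⌋ = $12,186; SL = ⌊$47,346/8⌋ = $5,918 → take DB $12,186. Book value $36,560.
Year 2: DB = ⌊$36,560 × 200%/8⌋ = $9,140; SL = ⌊$35,160/7⌋ = $5,022 → take DB $9,140. Book value $27,420.
Year 3: DB = ⌊$27,420 × 200%/8⌋ = $6,855; SL = ⌊$26,020/6⌋ = $4,336 → take DB $6,855. Book value $20,565.
Year 4: DB = ⌊$20,565 × 200%/8⌋ = $5,141; SL = ⌊$19,165/5⌋ = $3,833 → take DB $5,141. Book value $15,424.
Year 5: DB = ⌊$15,424 × 200%/8⌋ = $3,856; SL = ⌊$14,024/4⌋ = $3,506 → take DB $3,856. Book value $11,568.
Year 6: DB = ⌊$11,568 × 200%/8⌋ = $2,892; SL = ⌊$10,168/3⌋ = $3,389 → take SL $3,389. Book value $8,179.
Year 7: DB = ⌊$8,179 × 200%/8⌋ = $2,044; SL = ⌊$6,779/2⌋ = $3,389 → take SL $3,389. Book value $4,790.
Year 8 (final): $4,790 − $1,400 = $3,390. Book value $1,400.

$3,390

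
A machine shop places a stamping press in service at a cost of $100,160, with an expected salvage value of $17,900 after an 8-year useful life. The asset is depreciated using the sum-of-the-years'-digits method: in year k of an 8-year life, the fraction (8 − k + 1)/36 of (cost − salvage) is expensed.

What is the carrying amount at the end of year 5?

$31,610

Depreciable base = $100,160 − $17,900 = $82,260.
Sum of the years' digits = 8+7+6+5+4+3+2+1 = 36.
Year 1: $82,260 × 8/36 = $18,280. Book value $81,880.
Year 2: $82,260 × 7/36 = $15,995. Book value $65,885.
Year 3: $82,260 × 6/36 = $13,710. Book value $52,175.
Year 4: $82,260 × 5/36 = $11,425. Book value $40,750.
Year 5: $82,260 × 4/36 = $9,140. Book value $31,610.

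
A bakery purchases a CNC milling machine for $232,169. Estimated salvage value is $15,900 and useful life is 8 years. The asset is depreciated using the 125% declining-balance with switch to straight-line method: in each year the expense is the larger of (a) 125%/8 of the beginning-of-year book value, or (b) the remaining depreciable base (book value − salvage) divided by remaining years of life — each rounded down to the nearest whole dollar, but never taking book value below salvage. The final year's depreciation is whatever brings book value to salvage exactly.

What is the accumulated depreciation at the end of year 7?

Depreciable base = $232,169 − $15,900 = $216,269.
Year 1: DB = ⌊$232,169 × 125%/8⌋ = $36,276; SL = ⌊$216,269/8⌋ = $27,033 → take DB $36,276. Book value $195,893.
Year 2: DB = ⌊$195,893 × 125%/8⌋ = $30,608; SL = ⌊$179,993/7⌋ = $25,713 → take DB $30,608. Book value $165,285.
Year 3: DB = ⌊$165,285 × 125%/8⌋ = $25,825; SL = ⌊$149,385/6⌋ = $24,897 → take DB $25,825. Book value $139,460.
Year 4: DB = ⌊$139,460 × 125%/8⌋ = $21,790; SL = ⌊$123,560/5⌋ = $24,712 → take SL $24,712. Book value $114,748.
Year 5: DB = ⌊$114,748 × 125%/8⌋ = $17,929; SL = ⌊$98,848/4⌋ = $24,712 → take SL $24,712. Book value $90,036.
Year 6: DB = ⌊$90,036 × 125%/8⌋ = $14,068; SL = ⌊$74,136/3⌋ = $24,712 → take SL $24,712. Book value $65,324.
Year 7: DB = ⌊$65,324 × 125%/8⌋ = $10,206; SL = ⌊$49,424/2⌋ = $24,712 → take SL $24,712. Book value $40,612.
Accumulated through year 7 = $232,169 − $40,612 = $191,557.

$191,557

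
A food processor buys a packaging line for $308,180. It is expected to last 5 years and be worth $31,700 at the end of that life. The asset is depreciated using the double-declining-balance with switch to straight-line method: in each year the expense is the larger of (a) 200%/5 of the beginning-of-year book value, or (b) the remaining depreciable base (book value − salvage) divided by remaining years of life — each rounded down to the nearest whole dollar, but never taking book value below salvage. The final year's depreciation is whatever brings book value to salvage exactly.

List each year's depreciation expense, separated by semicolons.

Depreciable base = $308,180 − $31,700 = $276,480.
Year 1: DB = ⌊$308,180 × 200%/5⌋ = $123,272; SL = ⌊$276,480/5⌋ = $55,296 → take DB $123,272. Book value $184,908.
Year 2: DB = ⌊$184,908 × 200%/5⌋ = $73,963; SL = ⌊$153,208/4⌋ = $38,302 → take DB $73,963. Book value $110,945.
Year 3: DB = ⌊$110,945 × 200%/5⌋ = $44,378; SL = ⌊$79,245/3⌋ = $26,415 → take DB $44,378. Book value $66,567.
Year 4: DB = ⌊$66,567 × 200%/5⌋ = $26,626; SL = ⌊$34,867/2⌋ = $17,433 → take DB $26,626. Book value $39,941.
Year 5 (final): $39,941 − $31,700 = $8,241. Book value $31,700.

$123,272; $73,963; $44,378; $26,626; $8,241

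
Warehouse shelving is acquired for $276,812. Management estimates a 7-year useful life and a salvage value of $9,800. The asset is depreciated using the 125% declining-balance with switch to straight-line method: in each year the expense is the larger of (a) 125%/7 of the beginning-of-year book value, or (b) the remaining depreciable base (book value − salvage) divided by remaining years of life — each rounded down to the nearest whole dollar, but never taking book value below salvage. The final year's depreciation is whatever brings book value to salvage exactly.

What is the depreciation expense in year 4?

Depreciable base = $276,812 − $9,800 = $267,012.
Year 1: DB = ⌊$276,812 × 125%/7⌋ = $49,430; SL = ⌊$267,012/7⌋ = $38,144 → take DB $49,430. Book value $227,382.
Year 2: DB = ⌊$227,382 × 125%/7⌋ = $40,603; SL = ⌊$217,582/6⌋ = $36,263 → take DB $40,603. Book value $186,779.
Year 3: DB = ⌊$186,779 × 125%/7⌋ = $33,353; SL = ⌊$176,979/5⌋ = $35,395 → take SL $35,395. Book value $151,384.
Year 4: DB = ⌊$151,384 × 125%/7⌋ = $27,032; SL = ⌊$141,584/4⌋ = $35,396 → take SL $35,396. Book value $115,988.

$35,396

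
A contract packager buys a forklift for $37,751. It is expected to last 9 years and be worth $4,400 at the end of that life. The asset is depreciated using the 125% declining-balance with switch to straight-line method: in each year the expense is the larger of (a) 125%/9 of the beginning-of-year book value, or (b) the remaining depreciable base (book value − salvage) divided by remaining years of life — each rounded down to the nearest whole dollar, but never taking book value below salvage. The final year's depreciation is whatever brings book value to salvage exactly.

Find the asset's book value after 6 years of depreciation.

Depreciable base = $37,751 − $4,400 = $33,351.
Year 1: DB = ⌊$37,751 × 125%/9⌋ = $5,243; SL = ⌊$33,351/9⌋ = $3,705 → take DB $5,243. Book value $32,508.
Year 2: DB = ⌊$32,508 × 125%/9⌋ = $4,515; SL = ⌊$28,108/8⌋ = $3,513 → take DB $4,515. Book value $27,993.
Year 3: DB = ⌊$27,993 × 125%/9⌋ = $3,887; SL = ⌊$23,593/7⌋ = $3,370 → take DB $3,887. Book value $24,106.
Year 4: DB = ⌊$24,106 × 125%/9⌋ = $3,348; SL = ⌊$19,706/6⌋ = $3,284 → take DB $3,348. Book value $20,758.
Year 5: DB = ⌊$20,758 × 125%/9⌋ = $2,883; SL = ⌊$16,358/5⌋ = $3,271 → take SL $3,271. Book value $17,487.
Year 6: DB = ⌊$17,487 × 125%/9⌋ = $2,428; SL = ⌊$13,087/4⌋ = $3,271 → take SL $3,271. Book value $14,216.

$14,216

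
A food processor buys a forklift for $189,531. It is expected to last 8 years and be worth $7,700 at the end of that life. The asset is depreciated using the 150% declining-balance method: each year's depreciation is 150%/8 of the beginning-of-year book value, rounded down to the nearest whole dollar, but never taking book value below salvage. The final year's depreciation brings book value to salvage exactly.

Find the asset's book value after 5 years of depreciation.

$67,113

Depreciable base = $189,531 − $7,700 = $181,831.
Year 1: ⌊$189,531 × 150%/8⌋ = $35,537. Book value $153,994.
Year 2: ⌊$153,994 × 150%/8⌋ = $28,873. Book value $125,121.
Year 3: ⌊$125,121 × 150%/8⌋ = $23,460. Book value $101,661.
Year 4: ⌊$101,661 × 150%/8⌋ = $19,061. Book value $82,600.
Year 5: ⌊$82,600 × 150%/8⌋ = $15,487. Book value $67,113.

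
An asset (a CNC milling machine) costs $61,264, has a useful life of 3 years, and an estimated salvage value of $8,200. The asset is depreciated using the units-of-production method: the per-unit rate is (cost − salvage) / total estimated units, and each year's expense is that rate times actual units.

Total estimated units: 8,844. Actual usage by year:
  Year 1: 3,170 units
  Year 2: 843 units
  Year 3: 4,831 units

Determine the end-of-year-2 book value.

$37,186

Depreciable base = $61,264 − $8,200 = $53,064.
Rate = $53,064 / 8,844 units = $6 per unit.
Year 1: 3,170 × $6 = $19,020. Book value $42,244.
Year 2: 843 × $6 = $5,058. Book value $37,186.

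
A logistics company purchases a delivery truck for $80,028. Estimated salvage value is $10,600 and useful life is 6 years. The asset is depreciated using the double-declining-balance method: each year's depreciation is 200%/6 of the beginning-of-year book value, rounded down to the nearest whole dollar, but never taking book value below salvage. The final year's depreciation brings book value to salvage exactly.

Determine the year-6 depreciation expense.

$0

Depreciable base = $80,028 − $10,600 = $69,428.
Year 1: ⌊$80,028 × 200%/6⌋ = $26,676. Book value $53,352.
Year 2: ⌊$53,352 × 200%/6⌋ = $17,784. Book value $35,568.
Year 3: ⌊$35,568 × 200%/6⌋ = $11,856. Book value $23,712.
Year 4: ⌊$23,712 × 200%/6⌋ = $7,904. Book value $15,808.
Year 5: ⌊$15,808 × 200%/6⌋ = $5,269, capped at $5,208. Book value $10,600.
Year 6 (final): $10,600 − $10,600 = $0. Book value $10,600.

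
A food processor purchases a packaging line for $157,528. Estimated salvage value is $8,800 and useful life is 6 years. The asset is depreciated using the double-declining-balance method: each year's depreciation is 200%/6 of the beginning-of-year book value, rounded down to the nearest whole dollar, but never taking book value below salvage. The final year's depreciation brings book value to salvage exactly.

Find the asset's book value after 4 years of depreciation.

$31,118

Depreciable base = $157,528 − $8,800 = $148,728.
Year 1: ⌊$157,528 × 200%/6⌋ = $52,509. Book value $105,019.
Year 2: ⌊$105,019 × 200%/6⌋ = $35,006. Book value $70,013.
Year 3: ⌊$70,013 × 200%/6⌋ = $23,337. Book value $46,676.
Year 4: ⌊$46,676 × 200%/6⌋ = $15,558. Book value $31,118.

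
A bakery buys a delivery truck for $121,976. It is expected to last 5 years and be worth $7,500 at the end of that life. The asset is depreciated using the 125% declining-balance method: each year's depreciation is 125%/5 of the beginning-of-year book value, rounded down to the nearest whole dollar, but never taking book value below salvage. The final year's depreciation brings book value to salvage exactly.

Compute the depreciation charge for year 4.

Depreciable base = $121,976 − $7,500 = $114,476.
Year 1: ⌊$121,976 × 125%/5⌋ = $30,494. Book value $91,482.
Year 2: ⌊$91,482 × 125%/5⌋ = $22,870. Book value $68,612.
Year 3: ⌊$68,612 × 125%/5⌋ = $17,153. Book value $51,459.
Year 4: ⌊$51,459 × 125%/5⌋ = $12,864. Book value $38,595.

$12,864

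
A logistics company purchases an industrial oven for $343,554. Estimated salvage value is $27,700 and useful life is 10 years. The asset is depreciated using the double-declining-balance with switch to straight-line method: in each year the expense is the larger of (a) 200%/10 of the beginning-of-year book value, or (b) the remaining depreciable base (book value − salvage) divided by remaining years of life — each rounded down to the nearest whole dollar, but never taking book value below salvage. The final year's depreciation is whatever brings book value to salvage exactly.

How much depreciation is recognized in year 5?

$28,144

Depreciable base = $343,554 − $27,700 = $315,854.
Year 1: DB = ⌊$343,554 × 200%/10⌋ = $68,710; SL = ⌊$315,854/10⌋ = $31,585 → take DB $68,710. Book value $274,844.
Year 2: DB = ⌊$274,844 × 200%/10⌋ = $54,968; SL = ⌊$247,144/9⌋ = $27,460 → take DB $54,968. Book value $219,876.
Year 3: DB = ⌊$219,876 × 200%/10⌋ = $43,975; SL = ⌊$192,176/8⌋ = $24,022 → take DB $43,975. Book value $175,901.
Year 4: DB = ⌊$175,901 × 200%/10⌋ = $35,180; SL = ⌊$148,201/7⌋ = $21,171 → take DB $35,180. Book value $140,721.
Year 5: DB = ⌊$140,721 × 200%/10⌋ = $28,144; SL = ⌊$113,021/6⌋ = $18,836 → take DB $28,144. Book value $112,577.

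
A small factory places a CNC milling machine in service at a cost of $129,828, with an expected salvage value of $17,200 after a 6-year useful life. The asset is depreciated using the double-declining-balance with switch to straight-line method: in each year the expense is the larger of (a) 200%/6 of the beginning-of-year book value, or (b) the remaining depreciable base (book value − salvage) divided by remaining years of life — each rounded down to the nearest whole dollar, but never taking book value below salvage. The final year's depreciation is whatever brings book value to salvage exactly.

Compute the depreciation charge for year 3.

$19,234

Depreciable base = $129,828 − $17,200 = $112,628.
Year 1: DB = ⌊$129,828 × 200%/6⌋ = $43,276; SL = ⌊$112,628/6⌋ = $18,771 → take DB $43,276. Book value $86,552.
Year 2: DB = ⌊$86,552 × 200%/6⌋ = $28,850; SL = ⌊$69,352/5⌋ = $13,870 → take DB $28,850. Book value $57,702.
Year 3: DB = ⌊$57,702 × 200%/6⌋ = $19,234; SL = ⌊$40,502/4⌋ = $10,125 → take DB $19,234. Book value $38,468.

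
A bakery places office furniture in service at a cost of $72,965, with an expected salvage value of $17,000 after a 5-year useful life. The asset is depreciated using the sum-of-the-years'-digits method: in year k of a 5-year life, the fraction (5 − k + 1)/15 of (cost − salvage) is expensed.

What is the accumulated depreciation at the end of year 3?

$44,772

Depreciable base = $72,965 − $17,000 = $55,965.
Sum of the years' digits = 5+4+3+2+1 = 15.
Year 1: $55,965 × 5/15 = $18,655. Book value $54,310.
Year 2: $55,965 × 4/15 = $14,924. Book value $39,386.
Year 3: $55,965 × 3/15 = $11,193. Book value $28,193.
Accumulated through year 3 = $72,965 − $28,193 = $44,772.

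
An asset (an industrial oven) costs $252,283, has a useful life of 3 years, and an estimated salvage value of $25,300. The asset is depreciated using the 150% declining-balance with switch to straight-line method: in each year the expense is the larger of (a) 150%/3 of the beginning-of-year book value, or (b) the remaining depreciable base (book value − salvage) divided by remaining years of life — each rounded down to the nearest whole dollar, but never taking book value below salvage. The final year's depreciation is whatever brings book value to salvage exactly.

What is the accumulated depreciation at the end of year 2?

Depreciable base = $252,283 − $25,300 = $226,983.
Year 1: DB = ⌊$252,283 × 150%/3⌋ = $126,141; SL = ⌊$226,983/3⌋ = $75,661 → take DB $126,141. Book value $126,142.
Year 2: DB = ⌊$126,142 × 150%/3⌋ = $63,071; SL = ⌊$100,842/2⌋ = $50,421 → take DB $63,071. Book value $63,071.
Accumulated through year 2 = $252,283 − $63,071 = $189,212.

$189,212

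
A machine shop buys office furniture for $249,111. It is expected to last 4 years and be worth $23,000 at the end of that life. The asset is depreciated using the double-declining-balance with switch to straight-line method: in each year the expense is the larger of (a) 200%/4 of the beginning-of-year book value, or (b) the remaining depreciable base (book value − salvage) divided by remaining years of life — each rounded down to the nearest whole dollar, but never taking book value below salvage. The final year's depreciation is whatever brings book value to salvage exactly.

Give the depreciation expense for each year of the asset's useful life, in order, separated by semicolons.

Depreciable base = $249,111 − $23,000 = $226,111.
Year 1: DB = ⌊$249,111 × 200%/4⌋ = $124,555; SL = ⌊$226,111/4⌋ = $56,527 → take DB $124,555. Book value $124,556.
Year 2: DB = ⌊$124,556 × 200%/4⌋ = $62,278; SL = ⌊$101,556/3⌋ = $33,852 → take DB $62,278. Book value $62,278.
Year 3: DB = ⌊$62,278 × 200%/4⌋ = $31,139; SL = ⌊$39,278/2⌋ = $19,639 → take DB $31,139. Book value $31,139.
Year 4 (final): $31,139 − $23,000 = $8,139. Book value $23,000.

$124,555; $62,278; $31,139; $8,139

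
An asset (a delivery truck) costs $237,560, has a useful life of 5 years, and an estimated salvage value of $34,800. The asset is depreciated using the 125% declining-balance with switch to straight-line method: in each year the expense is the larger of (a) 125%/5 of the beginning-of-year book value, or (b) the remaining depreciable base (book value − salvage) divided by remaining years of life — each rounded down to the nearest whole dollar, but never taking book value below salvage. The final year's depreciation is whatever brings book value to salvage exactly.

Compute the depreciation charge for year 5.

$32,711

Depreciable base = $237,560 − $34,800 = $202,760.
Year 1: DB = ⌊$237,560 × 125%/5⌋ = $59,390; SL = ⌊$202,760/5⌋ = $40,552 → take DB $59,390. Book value $178,170.
Year 2: DB = ⌊$178,170 × 125%/5⌋ = $44,542; SL = ⌊$143,370/4⌋ = $35,842 → take DB $44,542. Book value $133,628.
Year 3: DB = ⌊$133,628 × 125%/5⌋ = $33,407; SL = ⌊$98,828/3⌋ = $32,942 → take DB $33,407. Book value $100,221.
Year 4: DB = ⌊$100,221 × 125%/5⌋ = $25,055; SL = ⌊$65,421/2⌋ = $32,710 → take SL $32,710. Book value $67,511.
Year 5 (final): $67,511 − $34,800 = $32,711. Book value $34,800.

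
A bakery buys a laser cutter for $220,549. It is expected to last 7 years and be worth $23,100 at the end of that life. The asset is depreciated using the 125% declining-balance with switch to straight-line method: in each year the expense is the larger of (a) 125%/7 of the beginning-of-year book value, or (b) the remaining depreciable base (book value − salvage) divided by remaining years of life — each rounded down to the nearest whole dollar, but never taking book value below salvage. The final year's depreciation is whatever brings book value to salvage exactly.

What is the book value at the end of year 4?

$97,456

Depreciable base = $220,549 − $23,100 = $197,449.
Year 1: DB = ⌊$220,549 × 125%/7⌋ = $39,383; SL = ⌊$197,449/7⌋ = $28,207 → take DB $39,383. Book value $181,166.
Year 2: DB = ⌊$181,166 × 125%/7⌋ = $32,351; SL = ⌊$158,066/6⌋ = $26,344 → take DB $32,351. Book value $148,815.
Year 3: DB = ⌊$148,815 × 125%/7⌋ = $26,574; SL = ⌊$125,715/5⌋ = $25,143 → take DB $26,574. Book value $122,241.
Year 4: DB = ⌊$122,241 × 125%/7⌋ = $21,828; SL = ⌊$99,141/4⌋ = $24,785 → take SL $24,785. Book value $97,456.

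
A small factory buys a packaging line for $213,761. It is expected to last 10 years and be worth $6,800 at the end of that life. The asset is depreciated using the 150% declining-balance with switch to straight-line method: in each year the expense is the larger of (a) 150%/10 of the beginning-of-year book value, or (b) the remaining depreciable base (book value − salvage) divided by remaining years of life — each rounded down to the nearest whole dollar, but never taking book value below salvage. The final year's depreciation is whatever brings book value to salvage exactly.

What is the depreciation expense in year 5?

Depreciable base = $213,761 − $6,800 = $206,961.
Year 1: DB = ⌊$213,761 × 150%/10⌋ = $32,064; SL = ⌊$206,961/10⌋ = $20,696 → take DB $32,064. Book value $181,697.
Year 2: DB = ⌊$181,697 × 150%/10⌋ = $27,254; SL = ⌊$174,897/9⌋ = $19,433 → take DB $27,254. Book value $154,443.
Year 3: DB = ⌊$154,443 × 150%/10⌋ = $23,166; SL = ⌊$147,643/8⌋ = $18,455 → take DB $23,166. Book value $131,277.
Year 4: DB = ⌊$131,277 × 150%/10⌋ = $19,691; SL = ⌊$124,477/7⌋ = $17,782 → take DB $19,691. Book value $111,586.
Year 5: DB = ⌊$111,586 × 150%/10⌋ = $16,737; SL = ⌊$104,786/6⌋ = $17,464 → take SL $17,464. Book value $94,122.

$17,464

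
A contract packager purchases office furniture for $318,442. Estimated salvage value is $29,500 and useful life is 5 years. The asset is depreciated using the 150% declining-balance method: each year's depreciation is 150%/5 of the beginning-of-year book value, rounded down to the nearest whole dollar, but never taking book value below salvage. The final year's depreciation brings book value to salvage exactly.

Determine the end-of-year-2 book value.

Depreciable base = $318,442 − $29,500 = $288,942.
Year 1: ⌊$318,442 × 150%/5⌋ = $95,532. Book value $222,910.
Year 2: ⌊$222,910 × 150%/5⌋ = $66,873. Book value $156,037.

$156,037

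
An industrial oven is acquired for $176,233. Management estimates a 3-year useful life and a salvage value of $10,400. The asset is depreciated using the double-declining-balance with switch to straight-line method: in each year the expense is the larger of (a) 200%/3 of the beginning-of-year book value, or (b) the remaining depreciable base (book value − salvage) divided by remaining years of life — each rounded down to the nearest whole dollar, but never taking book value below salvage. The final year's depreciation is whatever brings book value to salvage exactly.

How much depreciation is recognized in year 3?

$9,182

Depreciable base = $176,233 − $10,400 = $165,833.
Year 1: DB = ⌊$176,233 × 200%/3⌋ = $117,488; SL = ⌊$165,833/3⌋ = $55,277 → take DB $117,488. Book value $58,745.
Year 2: DB = ⌊$58,745 × 200%/3⌋ = $39,163; SL = ⌊$48,345/2⌋ = $24,172 → take DB $39,163. Book value $19,582.
Year 3 (final): $19,582 − $10,400 = $9,182. Book value $10,400.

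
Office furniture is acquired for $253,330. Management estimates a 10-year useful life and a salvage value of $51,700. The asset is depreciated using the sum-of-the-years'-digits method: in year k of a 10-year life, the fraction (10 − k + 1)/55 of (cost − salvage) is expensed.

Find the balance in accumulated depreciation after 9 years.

Depreciable base = $253,330 − $51,700 = $201,630.
Sum of the years' digits = 10+9+8+7+6+5+4+3+2+1 = 55.
Year 1: $201,630 × 10/55 = $36,660. Book value $216,670.
Year 2: $201,630 × 9/55 = $32,994. Book value $183,676.
Year 3: $201,630 × 8/55 = $29,328. Book value $154,348.
Year 4: $201,630 × 7/55 = $25,662. Book value $128,686.
Year 5: $201,630 × 6/55 = $21,996. Book value $106,690.
Year 6: $201,630 × 5/55 = $18,330. Book value $88,360.
Year 7: $201,630 × 4/55 = $14,664. Book value $73,696.
Year 8: $201,630 × 3/55 = $10,998. Book value $62,698.
Year 9: $201,630 × 2/55 = $7,332. Book value $55,366.
Accumulated through year 9 = $253,330 − $55,366 = $197,964.

$197,964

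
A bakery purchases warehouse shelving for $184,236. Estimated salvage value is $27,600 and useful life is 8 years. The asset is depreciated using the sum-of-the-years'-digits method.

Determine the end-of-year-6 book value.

$40,653

Depreciable base = $184,236 − $27,600 = $156,636.
Sum of the years' digits = 8+7+6+5+4+3+2+1 = 36.
Year 1: $156,636 × 8/36 = $34,808. Book value $149,428.
Year 2: $156,636 × 7/36 = $30,457. Book value $118,971.
Year 3: $156,636 × 6/36 = $26,106. Book value $92,865.
Year 4: $156,636 × 5/36 = $21,755. Book value $71,110.
Year 5: $156,636 × 4/36 = $17,404. Book value $53,706.
Year 6: $156,636 × 3/36 = $13,053. Book value $40,653.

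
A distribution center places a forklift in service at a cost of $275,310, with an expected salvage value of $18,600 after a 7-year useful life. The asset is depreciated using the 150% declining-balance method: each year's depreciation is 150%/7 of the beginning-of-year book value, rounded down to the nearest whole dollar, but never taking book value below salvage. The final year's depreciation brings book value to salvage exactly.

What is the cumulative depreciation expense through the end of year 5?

Depreciable base = $275,310 − $18,600 = $256,710.
Year 1: ⌊$275,310 × 150%/7⌋ = $58,995. Book value $216,315.
Year 2: ⌊$216,315 × 150%/7⌋ = $46,353. Book value $169,962.
Year 3: ⌊$169,962 × 150%/7⌋ = $36,420. Book value $133,542.
Year 4: ⌊$133,542 × 150%/7⌋ = $28,616. Book value $104,926.
Year 5: ⌊$104,926 × 150%/7⌋ = $22,484. Book value $82,442.
Accumulated through year 5 = $275,310 − $82,442 = $192,868.

$192,868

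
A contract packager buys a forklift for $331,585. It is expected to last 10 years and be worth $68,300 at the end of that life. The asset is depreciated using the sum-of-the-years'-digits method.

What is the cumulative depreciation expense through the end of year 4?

$162,758

Depreciable base = $331,585 − $68,300 = $263,285.
Sum of the years' digits = 10+9+8+7+6+5+4+3+2+1 = 55.
Year 1: $263,285 × 10/55 = $47,870. Book value $283,715.
Year 2: $263,285 × 9/55 = $43,083. Book value $240,632.
Year 3: $263,285 × 8/55 = $38,296. Book value $202,336.
Year 4: $263,285 × 7/55 = $33,509. Book value $168,827.
Accumulated through year 4 = $331,585 − $168,827 = $162,758.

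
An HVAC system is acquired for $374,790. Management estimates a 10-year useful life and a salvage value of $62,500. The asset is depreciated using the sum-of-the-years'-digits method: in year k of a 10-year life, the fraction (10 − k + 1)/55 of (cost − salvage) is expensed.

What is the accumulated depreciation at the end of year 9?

Depreciable base = $374,790 − $62,500 = $312,290.
Sum of the years' digits = 10+9+8+7+6+5+4+3+2+1 = 55.
Year 1: $312,290 × 10/55 = $56,780. Book value $318,010.
Year 2: $312,290 × 9/55 = $51,102. Book value $266,908.
Year 3: $312,290 × 8/55 = $45,424. Book value $221,484.
Year 4: $312,290 × 7/55 = $39,746. Book value $181,738.
Year 5: $312,290 × 6/55 = $34,068. Book value $147,670.
Year 6: $312,290 × 5/55 = $28,390. Book value $119,280.
Year 7: $312,290 × 4/55 = $22,712. Book value $96,568.
Year 8: $312,290 × 3/55 = $17,034. Book value $79,534.
Year 9: $312,290 × 2/55 = $11,356. Book value $68,178.
Accumulated through year 9 = $374,790 − $68,178 = $306,612.

$306,612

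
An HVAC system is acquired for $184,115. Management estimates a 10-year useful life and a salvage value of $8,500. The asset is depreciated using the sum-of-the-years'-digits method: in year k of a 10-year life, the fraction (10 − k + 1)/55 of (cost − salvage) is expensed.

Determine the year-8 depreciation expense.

$9,579

Depreciable base = $184,115 − $8,500 = $175,615.
Sum of the years' digits = 10+9+8+7+6+5+4+3+2+1 = 55.
Year 1: $175,615 × 10/55 = $31,930. Book value $152,185.
Year 2: $175,615 × 9/55 = $28,737. Book value $123,448.
Year 3: $175,615 × 8/55 = $25,544. Book value $97,904.
Year 4: $175,615 × 7/55 = $22,351. Book value $75,553.
Year 5: $175,615 × 6/55 = $19,158. Book value $56,395.
Year 6: $175,615 × 5/55 = $15,965. Book value $40,430.
Year 7: $175,615 × 4/55 = $12,772. Book value $27,658.
Year 8: $175,615 × 3/55 = $9,579. Book value $18,079.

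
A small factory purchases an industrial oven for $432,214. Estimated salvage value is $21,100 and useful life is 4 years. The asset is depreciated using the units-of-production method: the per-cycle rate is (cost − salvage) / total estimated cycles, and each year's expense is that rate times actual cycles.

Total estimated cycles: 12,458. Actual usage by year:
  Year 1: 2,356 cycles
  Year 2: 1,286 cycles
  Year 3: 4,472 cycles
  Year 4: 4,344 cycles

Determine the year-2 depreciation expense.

Depreciable base = $432,214 − $21,100 = $411,114.
Rate = $411,114 / 12,458 cycles = $33 per cycle.
Year 1: 2,356 × $33 = $77,748. Book value $354,466.
Year 2: 1,286 × $33 = $42,438. Book value $312,028.

$42,438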